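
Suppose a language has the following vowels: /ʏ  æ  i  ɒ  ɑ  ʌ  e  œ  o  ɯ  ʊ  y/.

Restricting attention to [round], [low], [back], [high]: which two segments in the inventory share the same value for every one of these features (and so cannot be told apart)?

ʏ, y

/ʏ/ (high front rounded lax vowel) and /y/ (high front rounded tense vowel) are both [+round], [-low], [-back], [+high], so none of the listed features separates them. (They do differ in [tense], which is not among the given features.) Every other pair in the inventory differs on at least one listed feature.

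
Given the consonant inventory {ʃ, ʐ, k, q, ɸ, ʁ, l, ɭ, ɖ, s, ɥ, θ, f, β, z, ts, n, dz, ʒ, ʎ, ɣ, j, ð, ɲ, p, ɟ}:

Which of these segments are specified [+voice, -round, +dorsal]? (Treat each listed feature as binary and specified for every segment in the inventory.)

Checking each segment against [+voice], [-round], [+dorsal]: /ʁ/ (voiced uvular fricative), /ʎ/ (palatal lateral approximant), /ɣ/ (voiced velar fricative), /j/ (palatal glide), /ɲ/ (palatal nasal), /ɟ/ (voiced palatal stop) satisfy every feature; every other segment in the inventory fails at least one.

ʁ, ʎ, ɣ, j, ɲ, ɟ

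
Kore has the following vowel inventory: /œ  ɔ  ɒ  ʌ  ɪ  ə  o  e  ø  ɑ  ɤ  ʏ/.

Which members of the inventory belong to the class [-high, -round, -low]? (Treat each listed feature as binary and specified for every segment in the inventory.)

Checking each segment against [-high], [-round], [-low]: /ʌ/ (mid back unrounded lax vowel), /ə/ (mid central vowel (schwa)), /e/ (mid front unrounded tense vowel), /ɤ/ (mid back unrounded tense vowel) satisfy every feature; every other segment in the inventory fails at least one.

ʌ, ə, e, ɤ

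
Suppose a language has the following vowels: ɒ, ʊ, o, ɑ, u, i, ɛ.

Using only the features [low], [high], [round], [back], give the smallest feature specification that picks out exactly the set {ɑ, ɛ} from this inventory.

[-high, -round]

/ɑ, ɛ/ are all [-high], [-round], and no other segment in the inventory matches both values. Dropping any one of them over-generates: [-round] alone would also admit /i/; [-high] alone would also admit /ɒ, o/. No other single listed feature picks out exactly this set either, so fewer than two features will not do.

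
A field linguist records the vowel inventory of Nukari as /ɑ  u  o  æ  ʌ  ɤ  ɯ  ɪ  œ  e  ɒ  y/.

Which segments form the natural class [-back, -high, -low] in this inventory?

œ, e

Eliminate segments failing any feature: /ɑ, u, o, ʌ, ɤ, ɯ, ɒ/ are [+back]; /æ/ is [+low]; /ɪ, y/ are [+high]. The remaining /œ, e/ satisfy [-back], [-high], [-low].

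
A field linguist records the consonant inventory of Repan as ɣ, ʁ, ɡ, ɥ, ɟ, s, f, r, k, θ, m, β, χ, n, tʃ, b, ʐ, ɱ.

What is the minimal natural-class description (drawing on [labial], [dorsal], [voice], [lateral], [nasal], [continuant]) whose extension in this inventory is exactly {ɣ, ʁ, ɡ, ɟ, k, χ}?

[-labial, +dorsal]

/ɣ, ʁ, ɡ, ɟ, k, χ/ are all [-labial], [+dorsal], and no other segment in the inventory matches both values. Dropping any one of them over-generates: [+dorsal] alone would also admit /ɥ/; [-labial] alone would also admit /s, r, θ, n, …/. No other single listed feature picks out exactly this set either, so fewer than two features will not do.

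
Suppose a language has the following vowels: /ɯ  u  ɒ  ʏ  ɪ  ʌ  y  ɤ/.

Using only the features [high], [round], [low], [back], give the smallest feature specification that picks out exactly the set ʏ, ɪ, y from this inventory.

/ʏ, ɪ, y/ are exactly the [−back] segments in the inventory, so a single feature suffices.

[−back]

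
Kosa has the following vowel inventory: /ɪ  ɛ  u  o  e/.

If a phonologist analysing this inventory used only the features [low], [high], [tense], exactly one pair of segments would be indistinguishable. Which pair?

/o/ (mid back rounded tense vowel) and /e/ (mid front unrounded tense vowel) are both [-low], [-high], [+tense], so none of the listed features separates them. (They do differ in [labial], [round] and [back], which are not among the given features.) Every other pair in the inventory differs on at least one listed feature.

o, e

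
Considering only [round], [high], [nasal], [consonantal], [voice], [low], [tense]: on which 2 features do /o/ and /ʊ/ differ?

[high], [tense]

/o/ is the mid back rounded tense vowel and /ʊ/ is the high back rounded lax vowel. Both are [+round], [−nasal], [−consonantal], [+voice], [−low]. /o/ is [−high] while /ʊ/ is [+high]; /o/ is [+tense] while /ʊ/ is [−tense], so the distinguishing features are [high], [tense].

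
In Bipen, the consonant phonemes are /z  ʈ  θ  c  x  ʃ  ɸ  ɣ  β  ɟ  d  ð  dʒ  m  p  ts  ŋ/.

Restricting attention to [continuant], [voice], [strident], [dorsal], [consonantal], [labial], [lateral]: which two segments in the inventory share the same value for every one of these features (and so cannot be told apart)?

/ɟ/ (voiced palatal stop) and /ŋ/ (velar nasal) are both [−continuant], [+voice], [−strident], [+dorsal], [+consonantal], [−labial], [−lateral], so none of the listed features separates them. (They do differ in [sonorant], [nasal] and [back], which are not among the given features.) Every other pair in the inventory differs on at least one listed feature.

ɟ, ŋ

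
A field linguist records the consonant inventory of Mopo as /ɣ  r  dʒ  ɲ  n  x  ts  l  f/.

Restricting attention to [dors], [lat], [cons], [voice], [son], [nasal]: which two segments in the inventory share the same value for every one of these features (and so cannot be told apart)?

On the given features, /ts/ and /f/ have an identical profile: [−dorsal], [−lateral], [+consonantal], [−voice], [−sonorant], [−nasal]. No other two segments in the inventory coincide on all 6 features. (They do differ in [continuant], [labial] and [coronal], which are not among the given features.)

ts, f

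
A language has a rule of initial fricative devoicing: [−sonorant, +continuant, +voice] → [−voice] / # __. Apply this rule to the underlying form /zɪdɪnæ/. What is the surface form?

/z/ satisfies [−sonorant, +continuant, +voice] and sits in # __. The [−voice] counterpart of the voiced alveolar fricative is /s/. Other segments in /zɪdɪnæ/ either fail the structural description or are not in the environment, so the surface form is [sɪdɪnæ].

[sɪdɪnæ]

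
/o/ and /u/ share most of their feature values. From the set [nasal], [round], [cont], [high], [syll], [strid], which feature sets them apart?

The two segments share [-nasal], [+round], [+continuant], [+syllabic], [-strident]. The only feature from the list on which they differ: /o/ is [-high] while /u/ is [+high].

[high]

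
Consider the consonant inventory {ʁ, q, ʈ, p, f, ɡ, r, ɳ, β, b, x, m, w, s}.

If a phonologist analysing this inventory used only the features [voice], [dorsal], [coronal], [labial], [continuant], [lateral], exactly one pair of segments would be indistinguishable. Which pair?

On the given features, /b/ and /m/ have an identical profile: [+voice], [-dorsal], [-coronal], [+labial], [-continuant], [-lateral]. No other two segments in the inventory coincide on all 6 features. (They do differ in [sonorant] and [nasal], which are not among the given features.)

b, m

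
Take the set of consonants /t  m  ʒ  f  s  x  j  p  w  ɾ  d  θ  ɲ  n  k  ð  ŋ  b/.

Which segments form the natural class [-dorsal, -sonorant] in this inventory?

Checking each segment against [-dorsal], [-sonorant]: /t/ (voiceless alveolar stop), /ʒ/ (voiced postalveolar fricative), /f/ (voiceless labiodental fricative), /s/ (voiceless alveolar fricative), /p/ (voiceless bilabial stop), /d/ (voiced alveolar stop), among others, satisfy every feature; every other segment in the inventory fails at least one.

t, ʒ, f, s, p, d, θ, ð, b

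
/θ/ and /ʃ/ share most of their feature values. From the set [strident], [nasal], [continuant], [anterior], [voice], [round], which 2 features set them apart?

[strident], [anterior]

The two segments share [-nasal], [+continuant], [-voice], [-round]. The only features from the list on which they differ: /θ/ is [-strident] while /ʃ/ is [+strident]; /θ/ is [+anterior] while /ʃ/ is [-anterior].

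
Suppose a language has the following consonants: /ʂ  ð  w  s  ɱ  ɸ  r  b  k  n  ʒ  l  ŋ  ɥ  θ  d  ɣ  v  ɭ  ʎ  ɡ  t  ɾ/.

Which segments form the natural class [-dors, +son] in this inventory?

First, the [-dorsal] segments are /ʂ, ð, s, ɱ, ɸ, r, b, n, ʒ, l, θ, d, v, ɭ, t, ɾ/.
Of those, [+sonorant] leaves /ɱ, r, n, l, ɭ, ɾ/.

ɱ, r, n, l, ɭ, ɾ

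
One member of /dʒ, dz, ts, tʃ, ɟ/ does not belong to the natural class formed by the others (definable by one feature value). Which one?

[delayed release] (equivalently [strident], [dorsal]) groups all but one: /dz, ts, dʒ, tʃ/ share [+delayed release] while /ɟ/ (voiced palatal stop) alone is [−delayed release]. Removing any other segment would not leave a single-feature class that excludes it.

ɟ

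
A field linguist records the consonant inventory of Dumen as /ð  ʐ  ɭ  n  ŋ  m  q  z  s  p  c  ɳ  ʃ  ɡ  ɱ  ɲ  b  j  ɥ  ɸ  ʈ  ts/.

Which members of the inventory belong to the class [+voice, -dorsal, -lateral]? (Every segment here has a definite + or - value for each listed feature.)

Checking each segment against [+voice], [-dorsal], [-lateral]: /ð/ (voiced dental fricative), /ʐ/ (voiced retroflex fricative), /n/ (alveolar nasal), /m/ (bilabial nasal), /z/ (voiced alveolar fricative), /ɳ/ (retroflex nasal), among others, satisfy every feature; every other segment in the inventory fails at least one.

ð, ʐ, n, m, z, ɳ, ɱ, b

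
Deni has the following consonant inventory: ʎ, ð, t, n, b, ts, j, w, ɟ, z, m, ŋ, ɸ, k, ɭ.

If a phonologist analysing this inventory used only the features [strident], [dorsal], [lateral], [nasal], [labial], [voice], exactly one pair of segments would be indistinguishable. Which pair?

Both /j/ and /ɟ/ are [−strident], [+dorsal], [−lateral], [−nasal], [−labial], [+voice]. Since the list omits [sonorant] and [continuant] — which do distinguish the palatal glide from the voiced palatal stop — this pair collapses; all other pairs remain distinct.

j, ɟ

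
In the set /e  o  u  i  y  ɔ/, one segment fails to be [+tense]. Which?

/u, i, y, o, e/ are all [+tense]; /ɔ/ (mid back rounded lax vowel) is [-tense].

ɔ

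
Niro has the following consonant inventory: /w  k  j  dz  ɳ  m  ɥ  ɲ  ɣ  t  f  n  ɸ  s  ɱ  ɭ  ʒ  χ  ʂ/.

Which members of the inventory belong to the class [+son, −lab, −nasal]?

j, ɭ

First, the [+sonorant] segments are /w, j, ɳ, m, ɥ, ɲ, n, ɱ, ɭ/.
Then [−labial] gives /j, ɳ, ɲ, n, ɭ/.
Within that set, [−nasal] leaves /j, ɭ/.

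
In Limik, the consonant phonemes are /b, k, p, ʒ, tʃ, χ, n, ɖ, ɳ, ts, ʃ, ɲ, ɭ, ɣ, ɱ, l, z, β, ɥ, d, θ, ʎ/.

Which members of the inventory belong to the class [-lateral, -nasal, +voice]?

b, ʒ, ɖ, ɣ, z, β, ɥ, d

Eliminate segments failing any feature: /k, p, tʃ, χ, ts, ʃ, θ/ are [-voice]; /n, ɳ, ɲ, ɱ/ are [+nasal]; /ɭ, l, ʎ/ are [+lateral]. The remaining /b, ʒ, ɖ, ɣ, z, β, ɥ, d/ satisfy [-lateral], [-nasal], [+voice].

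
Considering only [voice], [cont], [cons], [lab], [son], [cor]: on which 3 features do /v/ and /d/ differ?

[continuant], [labial], [coronal]

/v/ (voiced labiodental fricative) and /d/ (voiced alveolar stop) agree on [+voice], [+consonantal], [−sonorant]. They differ on [continuant] (/v/ [+], /d/ [−]), [labial] (/v/ [+], /d/ [−]), [coronal] (/v/ [−], /d/ [+]).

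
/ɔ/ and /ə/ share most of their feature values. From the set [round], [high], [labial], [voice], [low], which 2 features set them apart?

[labial], [round]

The two segments share [−high], [+voice], [−low]. The only features from the list on which they differ: /ɔ/ is [+labial] while /ə/ is [−labial]; /ɔ/ is [+round] while /ə/ is [−round].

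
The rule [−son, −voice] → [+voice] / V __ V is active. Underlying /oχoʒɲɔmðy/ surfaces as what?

[oʁoʒɲɔmðy]

/χ/ satisfies [−son, −voice] and sits in V __ V. The [+voice] counterpart of the voiceless uvular fricative is /ʁ/. Other segments in /oχoʒɲɔmðy/ either fail the structural description or are not in the environment, so the surface form is [oʁoʒɲɔmðy].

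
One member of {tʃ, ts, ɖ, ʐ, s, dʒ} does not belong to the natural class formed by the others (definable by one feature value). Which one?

The remaining segments after removing /ɖ/ share [+strident]; /ɖ/ (voiced retroflex stop) is [-strident]. For every other candidate removal, the leftover set fails to share any single feature value that the removed segment lacks.

ɖ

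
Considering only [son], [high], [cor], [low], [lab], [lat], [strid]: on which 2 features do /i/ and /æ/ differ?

[high], [low]

/i/ (high front unrounded tense vowel) and /æ/ (low front unrounded vowel) agree on [+sonorant], [−coronal], [−labial], [−lateral], [−strident]. They differ on [high] (/i/ [+], /æ/ [−]), [low] (/i/ [−], /æ/ [+]).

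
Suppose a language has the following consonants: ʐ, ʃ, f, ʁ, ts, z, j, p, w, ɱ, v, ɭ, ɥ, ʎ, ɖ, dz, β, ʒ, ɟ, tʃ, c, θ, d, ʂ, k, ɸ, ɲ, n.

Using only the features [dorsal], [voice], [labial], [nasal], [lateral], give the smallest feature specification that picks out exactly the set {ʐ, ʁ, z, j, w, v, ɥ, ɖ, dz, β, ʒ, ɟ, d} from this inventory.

Every target segment is [+voice], [−nasal], [−lateral]; each remaining inventory member fails at least one of these. Each conjunct is needed — [−nasal, −lateral] alone would also admit /ʃ, f, ts, p, …/; [+voice, −lateral] alone would also admit /ɱ, ɲ, n/; [+voice, −nasal] alone would also admit /ɭ, ʎ/ — and no other combination of two listed features has exactly this extension, so three is the minimum.

[+voice, −nasal, −lateral]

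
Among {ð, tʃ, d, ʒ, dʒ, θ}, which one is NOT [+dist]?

/d/ is the voiced alveolar stop, which is [−distributed]; the rest — /ʒ, θ, tʃ, ð, dʒ/ — are [+distributed].

d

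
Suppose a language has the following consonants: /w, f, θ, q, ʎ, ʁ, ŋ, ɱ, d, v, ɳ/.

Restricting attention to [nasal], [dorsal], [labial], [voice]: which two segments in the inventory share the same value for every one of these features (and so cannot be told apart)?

ʁ, ʎ

Both /ʁ/ and /ʎ/ are [−nasal], [+dorsal], [−labial], [+voice]. Since the list omits [lateral], [high] and [back] — which do distinguish the voiced uvular fricative from the palatal lateral approximant — this pair collapses; all other pairs remain distinct.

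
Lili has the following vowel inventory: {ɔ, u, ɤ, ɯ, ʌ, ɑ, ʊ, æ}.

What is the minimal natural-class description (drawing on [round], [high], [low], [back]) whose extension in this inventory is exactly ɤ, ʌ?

[−high, −low, −round]

Every target segment is [−high], [−low], [−round]; each remaining inventory member fails at least one of these. Each conjunct is needed — [−low, −round] alone would also admit /ɯ/; [−high, −round] alone would also admit /ɑ, æ/; [−high, −low] alone would also admit /ɔ/ — and no other combination of two listed features has exactly this extension, so three is the minimum.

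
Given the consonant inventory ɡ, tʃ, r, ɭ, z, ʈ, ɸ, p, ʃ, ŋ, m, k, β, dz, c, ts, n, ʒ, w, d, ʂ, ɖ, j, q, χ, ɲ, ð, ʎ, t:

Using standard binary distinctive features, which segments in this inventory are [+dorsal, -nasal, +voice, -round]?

Eliminate segments failing any feature: /tʃ, r, ɭ, z, ʈ, ɸ, p, ʃ, m, β, dz, ts, n, ʒ, d, ʂ, ɖ, ð, t/ are [-dorsal]; /ŋ, ɲ/ are [+nasal]; /k, c, q, χ/ are [-voice]; /w/ is [+round]. The remaining /ɡ, j, ʎ/ satisfy [+dorsal], [-nasal], [+voice], [-round].

ɡ, j, ʎ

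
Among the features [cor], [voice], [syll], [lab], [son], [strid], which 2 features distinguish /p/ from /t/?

/p/ (voiceless bilabial stop) and /t/ (voiceless alveolar stop) agree on [−voice], [−syllabic], [−sonorant], [−strident]. They differ on [labial] (/p/ [+], /t/ [−]), [coronal] (/p/ [−], /t/ [+]).

[labial], [coronal]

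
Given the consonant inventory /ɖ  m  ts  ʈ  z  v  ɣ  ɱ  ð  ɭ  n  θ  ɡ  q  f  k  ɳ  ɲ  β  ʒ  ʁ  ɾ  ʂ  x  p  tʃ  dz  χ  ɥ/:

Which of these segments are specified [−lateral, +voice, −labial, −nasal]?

First, the [−lateral] segments are /ɖ, m, ts, ʈ, z, v, ɣ, ɱ, ð, n, θ, ɡ, q, f, k, ɳ, ɲ, β, ʒ, ʁ, ɾ, ʂ, x, p, tʃ, dz, χ, ɥ/.
Of those, [+voice] gives /ɖ, m, z, v, ɣ, ɱ, ð, n, ɡ, ɳ, ɲ, β, ʒ, ʁ, ɾ, dz, ɥ/.
Among these, [−labial] gives /ɖ, z, ɣ, ð, n, ɡ, ɳ, ɲ, ʒ, ʁ, ɾ, dz/.
Among these, [−nasal] leaves /ɖ, z, ɣ, ð, ɡ, ʒ, ʁ, ɾ, dz/.

ɖ, z, ɣ, ð, ɡ, ʒ, ʁ, ɾ, dz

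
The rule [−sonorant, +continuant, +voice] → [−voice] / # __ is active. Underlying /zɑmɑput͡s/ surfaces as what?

/z/ satisfies [−sonorant, +continuant, +voice] and sits in # __. The [−voice] counterpart of the voiced alveolar fricative is /s/. Other segments in /zɑmɑput͡s/ either fail the structural description or are not in the environment, so the surface form is [sɑmɑput͡s].

[sɑmɑput͡s]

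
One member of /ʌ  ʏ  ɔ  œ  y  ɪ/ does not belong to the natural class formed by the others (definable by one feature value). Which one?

y

/ʏ, ɪ, œ, ɔ, ʌ/ are all [-tense], but /y/ (high front rounded tense vowel) is [+tense]. No other single segment can be removed to leave a set sharing one feature value that the removed segment lacks, so /y/ is the odd one out.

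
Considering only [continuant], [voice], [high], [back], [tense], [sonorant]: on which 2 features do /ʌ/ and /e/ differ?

[back], [tense]

/ʌ/ (mid back unrounded lax vowel) and /e/ (mid front unrounded tense vowel) agree on [+continuant], [+voice], [-high], [+sonorant]. They differ on [back] (/ʌ/ [+], /e/ [-]), [tense] (/ʌ/ [-], /e/ [+]).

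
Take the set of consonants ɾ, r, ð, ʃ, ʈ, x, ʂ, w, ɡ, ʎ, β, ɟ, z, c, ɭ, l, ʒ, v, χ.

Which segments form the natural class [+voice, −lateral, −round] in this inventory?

ɾ, r, ð, ɡ, β, ɟ, z, ʒ, v

Checking each segment against [+voice], [−lateral], [−round]: /ɾ/ (alveolar tap), /r/ (alveolar trill), /ð/ (voiced dental fricative), /ɡ/ (voiced velar stop), /β/ (voiced bilabial fricative), /ɟ/ (voiced palatal stop), among others, satisfy every feature; every other segment in the inventory fails at least one.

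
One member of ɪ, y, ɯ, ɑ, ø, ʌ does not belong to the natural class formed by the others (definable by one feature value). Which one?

[low] groups all but one: /ø, ɯ, ɪ, ʌ, y/ share [−low] while /ɑ/ (low back unrounded vowel) alone is [+low]. Removing any other segment would not leave a single-feature class that excludes it.

ɑ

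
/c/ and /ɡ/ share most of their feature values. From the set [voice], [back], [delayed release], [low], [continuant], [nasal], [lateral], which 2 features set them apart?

[voice], [back]

/c/ (voiceless palatal stop) and /ɡ/ (voiced velar stop) agree on [-delayed release], [-low], [-continuant], [-nasal], [-lateral]. They differ on [voice] (/c/ [-], /ɡ/ [+]), [back] (/c/ [-], /ɡ/ [+]).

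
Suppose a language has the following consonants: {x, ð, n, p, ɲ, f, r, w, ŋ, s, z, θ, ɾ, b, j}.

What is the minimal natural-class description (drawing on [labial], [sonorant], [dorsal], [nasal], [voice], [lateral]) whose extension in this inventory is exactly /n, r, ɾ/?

/n, r, ɾ/ are all [+sonorant], [-dorsal], and no other segment in the inventory matches both values. Dropping any one of them over-generates: [-dorsal] alone would also admit /ð, p, f, s, …/; [+sonorant] alone would also admit /ɲ, w, ŋ, j/. No other single listed feature picks out exactly this set either, so fewer than two features will not do.

[+sonorant, -dorsal]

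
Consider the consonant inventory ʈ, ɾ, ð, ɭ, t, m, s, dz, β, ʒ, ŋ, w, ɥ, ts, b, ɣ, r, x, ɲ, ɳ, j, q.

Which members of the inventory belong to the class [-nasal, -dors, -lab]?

ʈ, ɾ, ð, ɭ, t, s, dz, ʒ, ts, r

Eliminate segments failing any feature: /m, ŋ, ɲ, ɳ/ are [+nasal]; /β, b/ are [+labial]; /w, ɥ, ɣ, x, j, q/ are [+dorsal]. The remaining /ʈ, ɾ, ð, ɭ, t, s, dz, ʒ, ts, r/ satisfy [-nasal], [-dorsal], [-labial].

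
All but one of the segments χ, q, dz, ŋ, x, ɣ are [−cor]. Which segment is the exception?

Every segment except /dz/ is [−coronal]. /dz/ (voiced alveolar affricate) is [+coronal], so it is the exception.

dz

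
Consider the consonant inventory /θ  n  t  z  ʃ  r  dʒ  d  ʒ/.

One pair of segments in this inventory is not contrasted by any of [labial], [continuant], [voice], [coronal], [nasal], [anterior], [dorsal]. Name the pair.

/z/ (voiced alveolar fricative) and /r/ (alveolar trill) are both [−labial], [+continuant], [+voice], [+coronal], [−nasal], [+anterior], [−dorsal], so none of the listed features separates them. (They do differ in [sonorant] and [strident], which are not among the given features.) Every other pair in the inventory differs on at least one listed feature.

z, r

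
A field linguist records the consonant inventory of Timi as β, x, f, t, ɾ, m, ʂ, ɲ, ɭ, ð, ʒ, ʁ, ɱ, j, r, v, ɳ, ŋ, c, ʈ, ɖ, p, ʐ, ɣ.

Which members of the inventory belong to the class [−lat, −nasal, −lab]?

x, t, ɾ, ʂ, ð, ʒ, ʁ, j, r, c, ʈ, ɖ, ʐ, ɣ

Eliminate segments failing any feature: /β, f, v, p/ are [+labial]; /m, ɲ, ɱ, ɳ, ŋ/ are [+nasal]; /ɭ/ is [+lateral]. The remaining /x, t, ɾ, ʂ, ð, ʒ, ʁ, j, r, c, ʈ, ɖ, ʐ, ɣ/ satisfy [−lateral], [−nasal], [−labial].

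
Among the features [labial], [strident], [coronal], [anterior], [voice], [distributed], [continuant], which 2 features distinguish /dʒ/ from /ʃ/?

[voice], [continuant]

The two segments share [-labial], [+strident], [+coronal], [-anterior], [+distributed]. The only features from the list on which they differ: /dʒ/ is [+voice] while /ʃ/ is [-voice]; /dʒ/ is [-continuant] while /ʃ/ is [+continuant].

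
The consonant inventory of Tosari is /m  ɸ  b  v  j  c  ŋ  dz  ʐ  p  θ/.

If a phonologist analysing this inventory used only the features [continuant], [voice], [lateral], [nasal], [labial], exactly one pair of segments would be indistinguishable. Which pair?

ʐ, j

Both /ʐ/ and /j/ are [+continuant], [+voice], [-lateral], [-nasal], [-labial]. Since the list omits [sonorant], [strident] and [dorsal] — which do distinguish the voiced retroflex fricative from the palatal glide — this pair collapses; all other pairs remain distinct.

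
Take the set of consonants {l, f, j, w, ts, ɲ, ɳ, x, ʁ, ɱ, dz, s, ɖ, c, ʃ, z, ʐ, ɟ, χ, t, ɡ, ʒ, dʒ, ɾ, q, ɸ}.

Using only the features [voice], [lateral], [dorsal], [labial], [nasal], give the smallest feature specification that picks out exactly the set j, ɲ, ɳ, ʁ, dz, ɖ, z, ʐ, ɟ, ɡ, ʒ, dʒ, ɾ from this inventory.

[+voice, -lateral, -labial]

/j, ɲ, ɳ, ʁ, dz, ɖ, z, ʐ, ɟ, ɡ, ʒ, dʒ, ɾ/ are all [+voice], [-lateral], [-labial], and no other segment in the inventory matches all three values. Dropping any one of them over-generates: [-lateral, -labial] alone would also admit /ts, x, s, c, …/; [+voice, -labial] alone would also admit /l/; [+voice, -lateral] alone would also admit /w, ɱ/. No other combination of two listed features picks out exactly this set either, so fewer than three features will not do.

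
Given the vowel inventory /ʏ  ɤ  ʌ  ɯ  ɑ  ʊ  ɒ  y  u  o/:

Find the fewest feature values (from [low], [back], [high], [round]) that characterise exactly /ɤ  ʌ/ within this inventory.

[−high, −low, −round]

/ɤ, ʌ/ are all [−high], [−low], [−round], and no other segment in the inventory matches all three values. Dropping any one of them over-generates: [−low, −round] alone would also admit /ɯ/; [−high, −round] alone would also admit /ɑ/; [−high, −low] alone would also admit /o/. No other combination of two listed features picks out exactly this set either, so fewer than three features will not do.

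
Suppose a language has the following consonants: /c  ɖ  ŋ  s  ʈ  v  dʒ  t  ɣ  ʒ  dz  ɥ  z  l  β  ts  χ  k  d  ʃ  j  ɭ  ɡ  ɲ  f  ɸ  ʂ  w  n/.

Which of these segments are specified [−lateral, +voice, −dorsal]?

The [−lateral] segments are /c, ɖ, ŋ, s, ʈ, v, dʒ, t, ɣ, ʒ, dz, ɥ, z, β, ts, χ, k, d, ʃ, j, ɡ, ɲ, f, ɸ, ʂ, w, n/.
Within that set, [+voice] gives /ɖ, ŋ, v, dʒ, ɣ, ʒ, dz, ɥ, z, β, d, j, ɡ, ɲ, w, n/.
Then [−dorsal] leaves /ɖ, v, dʒ, ʒ, dz, z, β, d, n/.

ɖ, v, dʒ, ʒ, dz, z, β, d, n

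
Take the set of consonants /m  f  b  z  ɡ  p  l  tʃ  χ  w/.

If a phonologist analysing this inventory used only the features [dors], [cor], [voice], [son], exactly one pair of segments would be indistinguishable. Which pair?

/f/ (voiceless labiodental fricative) and /p/ (voiceless bilabial stop) are both [−dorsal], [−coronal], [−voice], [−sonorant], so none of the listed features separates them. (They do differ in [continuant], which is not among the given features.) Every other pair in the inventory differs on at least one listed feature.

f, p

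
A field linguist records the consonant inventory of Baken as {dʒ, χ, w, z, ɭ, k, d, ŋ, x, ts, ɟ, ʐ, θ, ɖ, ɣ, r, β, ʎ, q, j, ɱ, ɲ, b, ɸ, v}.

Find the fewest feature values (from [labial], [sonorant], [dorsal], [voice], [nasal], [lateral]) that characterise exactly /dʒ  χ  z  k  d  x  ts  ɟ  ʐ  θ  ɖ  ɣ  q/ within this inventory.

[−sonorant, −labial]

The class [−sonorant], [−labial] has exactly /dʒ, χ, z, k, d, x, ts, ɟ, ʐ, θ, ɖ, ɣ, q/ as its extension in this inventory. No smaller conjunction from the listed features achieves this: [−labial] alone would also admit /ɭ, ŋ, r, ʎ, …/; [−sonorant] alone would also admit /β, b, ɸ, v/; and checking the remaining single features turns up none with this extension.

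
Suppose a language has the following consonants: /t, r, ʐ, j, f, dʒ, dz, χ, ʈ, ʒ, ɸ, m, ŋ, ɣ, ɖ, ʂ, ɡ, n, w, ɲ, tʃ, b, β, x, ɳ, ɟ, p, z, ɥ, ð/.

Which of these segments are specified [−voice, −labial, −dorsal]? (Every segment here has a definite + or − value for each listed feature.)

First, the [−voice] segments are /t, f, χ, ʈ, ɸ, ʂ, tʃ, x, p/.
Within that set, [−labial] gives /t, χ, ʈ, ʂ, tʃ, x/.
Among these, [−dorsal] leaves /t, ʈ, ʂ, tʃ/.

t, ʈ, ʂ, tʃ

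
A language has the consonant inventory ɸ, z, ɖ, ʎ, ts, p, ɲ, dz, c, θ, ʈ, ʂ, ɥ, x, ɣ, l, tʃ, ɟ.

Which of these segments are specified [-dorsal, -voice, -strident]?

Eliminate segments failing any feature: /z, ɖ, dz, l/ are [+voice]; /ʎ, ɲ, c, ɥ, x, ɣ, ɟ/ are [+dorsal]; /ts, ʂ, tʃ/ are [+strident]. The remaining /ɸ, p, θ, ʈ/ satisfy [-dorsal], [-voice], [-strident].

ɸ, p, θ, ʈ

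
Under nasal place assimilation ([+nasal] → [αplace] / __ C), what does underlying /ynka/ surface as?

[yŋka]

The only nasal preceding a consonant is /n/ before /k/. /k/ is [+dorsal], so /n/ → /ŋ/, giving [yŋka].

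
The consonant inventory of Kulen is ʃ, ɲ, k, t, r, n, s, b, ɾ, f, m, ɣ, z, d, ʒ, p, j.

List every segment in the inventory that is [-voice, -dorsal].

Checking each segment against [-voice], [-dorsal]: /ʃ/ (voiceless postalveolar fricative), /t/ (voiceless alveolar stop), /s/ (voiceless alveolar fricative), /f/ (voiceless labiodental fricative), /p/ (voiceless bilabial stop) satisfy every feature; every other segment in the inventory fails at least one.

ʃ, t, s, f, p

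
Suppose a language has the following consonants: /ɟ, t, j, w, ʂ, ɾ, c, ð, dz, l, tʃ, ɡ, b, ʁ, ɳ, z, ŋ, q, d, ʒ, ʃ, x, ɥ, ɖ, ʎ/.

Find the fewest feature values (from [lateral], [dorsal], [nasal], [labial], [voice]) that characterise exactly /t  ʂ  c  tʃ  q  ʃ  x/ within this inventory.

[−voice]

/t, ʂ, c, tʃ, q, ʃ, x/ are exactly the [−voice] segments in the inventory, so a single feature suffices.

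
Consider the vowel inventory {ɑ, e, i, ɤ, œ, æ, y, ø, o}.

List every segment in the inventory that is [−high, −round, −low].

Among the inventory, the [−high] segments are /ɑ, e, ɤ, œ, æ, ø, o/.
Of those, [−round] gives /ɑ, e, ɤ, æ/.
Among these, [−low] leaves /e, ɤ/.

e, ɤ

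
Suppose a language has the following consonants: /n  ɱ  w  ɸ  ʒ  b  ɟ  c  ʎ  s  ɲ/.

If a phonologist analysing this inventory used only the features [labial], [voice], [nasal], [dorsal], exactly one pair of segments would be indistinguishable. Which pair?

/ɟ/ (voiced palatal stop) and /ʎ/ (palatal lateral approximant) are both [-labial], [+voice], [-nasal], [+dorsal], so none of the listed features separates them. (They do differ in [sonorant] and [lateral], which are not among the given features.) Every other pair in the inventory differs on at least one listed feature.

ɟ, ʎ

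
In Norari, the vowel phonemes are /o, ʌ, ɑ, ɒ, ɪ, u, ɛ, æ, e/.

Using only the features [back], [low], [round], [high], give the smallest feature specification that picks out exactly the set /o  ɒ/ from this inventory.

The class [-high], [+round] has exactly /o, ɒ/ as its extension in this inventory. No smaller conjunction from the listed features achieves this: [+round] alone would also admit /u/; [-high] alone would also admit /ʌ, ɑ, ɛ, æ, …/; and checking the remaining single features turns up none with this extension.

[-high, +round]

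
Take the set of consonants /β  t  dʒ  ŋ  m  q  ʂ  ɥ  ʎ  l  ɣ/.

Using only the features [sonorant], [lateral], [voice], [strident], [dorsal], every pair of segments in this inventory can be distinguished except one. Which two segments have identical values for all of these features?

ɥ, ŋ

On the given features, /ɥ/ and /ŋ/ have an identical profile: [+sonorant], [-lateral], [+voice], [-strident], [+dorsal]. No other two segments in the inventory coincide on all 5 features. (They do differ in [nasal], [continuant], [labial], [round] and [back], which are not among the given features.)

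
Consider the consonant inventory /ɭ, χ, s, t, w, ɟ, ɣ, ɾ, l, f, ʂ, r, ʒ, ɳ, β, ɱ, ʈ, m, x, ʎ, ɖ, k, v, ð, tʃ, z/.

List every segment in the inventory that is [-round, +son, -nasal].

Checking each segment against [-round], [+sonorant], [-nasal]: /ɭ/ (retroflex lateral approximant), /ɾ/ (alveolar tap), /l/ (alveolar lateral approximant), /r/ (alveolar trill), /ʎ/ (palatal lateral approximant) satisfy every feature; every other segment in the inventory fails at least one.

ɭ, ɾ, l, r, ʎ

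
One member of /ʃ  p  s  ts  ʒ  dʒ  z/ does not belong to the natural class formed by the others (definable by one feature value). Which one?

p

The remaining segments after removing /p/ share [+strident]; /p/ (voiceless bilabial stop) is [−strident]. For every other candidate removal, the leftover set fails to share any single feature value that the removed segment lacks.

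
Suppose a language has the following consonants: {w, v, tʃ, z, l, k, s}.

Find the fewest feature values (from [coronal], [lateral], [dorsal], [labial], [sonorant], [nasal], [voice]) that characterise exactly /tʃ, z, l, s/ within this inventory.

[+coronal]

Every target segment is [+coronal] and no other inventory member is, so one feature is enough.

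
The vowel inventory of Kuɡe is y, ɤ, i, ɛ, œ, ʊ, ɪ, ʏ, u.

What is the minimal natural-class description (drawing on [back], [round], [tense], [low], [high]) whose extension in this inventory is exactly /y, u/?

The class [+round], [+tense] has exactly /y, u/ as its extension in this inventory. No smaller conjunction from the listed features achieves this: [+tense] alone would also admit /ɤ, i/; [+round] alone would also admit /œ, ʊ, ʏ/; and checking the remaining single features turns up none with this extension.

[+round, +tense]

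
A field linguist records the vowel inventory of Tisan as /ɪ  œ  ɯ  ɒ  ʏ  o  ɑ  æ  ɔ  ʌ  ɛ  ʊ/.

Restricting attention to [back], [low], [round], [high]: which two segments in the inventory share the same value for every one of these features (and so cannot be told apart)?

Both /ɔ/ and /o/ are [+back], [−low], [+round], [−high]. Since the list omits [tense] — which does distinguish the mid back rounded lax vowel from the mid back rounded tense vowel — this pair collapses; all other pairs remain distinct.

ɔ, o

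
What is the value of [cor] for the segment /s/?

/s/ is the voiceless alveolar fricative, hence [+coronal].

[+coronal]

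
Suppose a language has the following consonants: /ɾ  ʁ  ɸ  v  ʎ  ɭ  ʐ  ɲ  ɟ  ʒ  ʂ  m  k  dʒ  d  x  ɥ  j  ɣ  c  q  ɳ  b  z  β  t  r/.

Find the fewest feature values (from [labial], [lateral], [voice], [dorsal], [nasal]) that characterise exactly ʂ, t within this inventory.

[−voice, −labial, −dorsal]

The class [−voice], [−labial], [−dorsal] has exactly /ʂ, t/ as its extension in this inventory. No smaller conjunction from the listed features achieves this: [−labial, −dorsal] alone would also admit /ɾ, ɭ, ʐ, ʒ, …/; [−voice, −dorsal] alone would also admit /ɸ/; [−voice, −labial] alone would also admit /k, x, c, q/; and checking the remaining two-feature bundles turns up none with this extension.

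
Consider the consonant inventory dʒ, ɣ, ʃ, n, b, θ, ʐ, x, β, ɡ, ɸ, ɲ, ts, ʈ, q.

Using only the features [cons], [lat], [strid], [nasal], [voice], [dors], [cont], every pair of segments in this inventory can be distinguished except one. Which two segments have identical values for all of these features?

On the given features, /θ/ and /ɸ/ have an identical profile: [+consonantal], [-lateral], [-strident], [-nasal], [-voice], [-dorsal], [+continuant]. No other two segments in the inventory coincide on all 7 features. (They do differ in [labial] and [coronal], which are not among the given features.)

θ, ɸ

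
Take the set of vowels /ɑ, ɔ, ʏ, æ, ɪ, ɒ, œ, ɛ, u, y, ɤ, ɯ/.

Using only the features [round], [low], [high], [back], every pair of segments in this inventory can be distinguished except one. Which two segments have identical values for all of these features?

y, ʏ

/y/ (high front rounded tense vowel) and /ʏ/ (high front rounded lax vowel) are both [+round], [−low], [+high], [−back], so none of the listed features separates them. (They do differ in [tense], which is not among the given features.) Every other pair in the inventory differs on at least one listed feature.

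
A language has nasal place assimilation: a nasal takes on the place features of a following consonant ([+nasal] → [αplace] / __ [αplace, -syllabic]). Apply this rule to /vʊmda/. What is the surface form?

[vʊnda]

The only nasal preceding a consonant is /m/ before /d/. /d/ is [+coronal], so /m/ → /n/, giving [vʊnda].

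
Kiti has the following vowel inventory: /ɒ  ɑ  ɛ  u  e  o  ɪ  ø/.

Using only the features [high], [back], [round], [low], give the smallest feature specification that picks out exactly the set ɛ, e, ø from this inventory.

The class [−high], [−back] has exactly /ɛ, e, ø/ as its extension in this inventory. No smaller conjunction from the listed features achieves this: [−back] alone would also admit /ɪ/; [−high] alone would also admit /ɒ, ɑ, o/; and checking the remaining single features turns up none with this extension.

[−high, −back]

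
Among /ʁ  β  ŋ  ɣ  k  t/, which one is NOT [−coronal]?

t

/t/ is the voiceless alveolar stop, which is [+coronal]; the rest — /β, ɣ, k, ʁ, ŋ/ — are [−coronal].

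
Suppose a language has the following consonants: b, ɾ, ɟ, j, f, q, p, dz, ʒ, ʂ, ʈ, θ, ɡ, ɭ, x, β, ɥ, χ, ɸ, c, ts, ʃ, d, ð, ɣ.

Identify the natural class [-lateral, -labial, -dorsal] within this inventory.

Checking each segment against [-lateral], [-labial], [-dorsal]: /ɾ/ (alveolar tap), /dz/ (voiced alveolar affricate), /ʒ/ (voiced postalveolar fricative), /ʂ/ (voiceless retroflex fricative), /ʈ/ (voiceless retroflex stop), /θ/ (voiceless dental fricative), among others, satisfy every feature; every other segment in the inventory fails at least one.

ɾ, dz, ʒ, ʂ, ʈ, θ, ts, ʃ, d, ð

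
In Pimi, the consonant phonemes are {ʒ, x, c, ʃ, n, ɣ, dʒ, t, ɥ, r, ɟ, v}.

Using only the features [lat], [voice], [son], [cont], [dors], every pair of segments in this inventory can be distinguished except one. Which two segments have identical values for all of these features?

v, ʒ

/v/ (voiced labiodental fricative) and /ʒ/ (voiced postalveolar fricative) are both [−lateral], [+voice], [−sonorant], [+continuant], [−dorsal], so none of the listed features separates them. (They do differ in [labial] and [coronal], which are not among the given features.) Every other pair in the inventory differs on at least one listed feature.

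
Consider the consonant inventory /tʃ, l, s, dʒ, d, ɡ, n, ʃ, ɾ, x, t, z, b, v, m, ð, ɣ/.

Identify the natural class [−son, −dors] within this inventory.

Eliminate segments failing any feature: /l, n, ɾ, m/ are [+sonorant]; /ɡ, x, ɣ/ are [+dorsal]. The remaining /tʃ, s, dʒ, d, ʃ, t, z, b, v, ð/ satisfy [−sonorant], [−dorsal].

tʃ, s, dʒ, d, ʃ, t, z, b, v, ð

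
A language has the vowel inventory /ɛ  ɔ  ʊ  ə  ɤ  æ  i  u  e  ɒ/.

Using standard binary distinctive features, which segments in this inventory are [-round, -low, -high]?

ɛ, ə, ɤ, e

Checking each segment against [-round], [-low], [-high]: /ɛ/ (mid front unrounded lax vowel), /ə/ (mid central vowel (schwa)), /ɤ/ (mid back unrounded tense vowel), /e/ (mid front unrounded tense vowel) satisfy every feature; every other segment in the inventory fails at least one.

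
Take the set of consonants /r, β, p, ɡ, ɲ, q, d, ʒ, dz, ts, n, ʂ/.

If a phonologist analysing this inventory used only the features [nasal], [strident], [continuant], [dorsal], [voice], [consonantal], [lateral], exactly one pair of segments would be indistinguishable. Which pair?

β, r

/β/ (voiced bilabial fricative) and /r/ (alveolar trill) are both [-nasal], [-strident], [+continuant], [-dorsal], [+voice], [+consonantal], [-lateral], so none of the listed features separates them. (They do differ in [sonorant], [labial] and [coronal], which are not among the given features.) Every other pair in the inventory differs on at least one listed feature.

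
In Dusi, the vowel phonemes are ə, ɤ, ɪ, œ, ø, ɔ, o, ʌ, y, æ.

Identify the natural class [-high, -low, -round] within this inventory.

ə, ɤ, ʌ

Checking each segment against [-high], [-low], [-round]: /ə/ (mid central vowel (schwa)), /ɤ/ (mid back unrounded tense vowel), /ʌ/ (mid back unrounded lax vowel) satisfy every feature; every other segment in the inventory fails at least one.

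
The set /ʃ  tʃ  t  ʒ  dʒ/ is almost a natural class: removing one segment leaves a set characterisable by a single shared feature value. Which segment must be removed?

[anterior] (equivalently [strident], [distributed]) groups all but one: /ʒ, dʒ, tʃ, ʃ/ share [−anterior] while /t/ (voiceless alveolar stop) alone is [+anterior]. Removing any other segment would not leave a single-feature class that excludes it.

t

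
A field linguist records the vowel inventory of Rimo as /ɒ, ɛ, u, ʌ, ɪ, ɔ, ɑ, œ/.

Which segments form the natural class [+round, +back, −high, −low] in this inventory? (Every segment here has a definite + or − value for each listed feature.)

ɔ

First, the [+round] segments are /ɒ, u, ɔ, œ/.
Intersecting with [+back] gives /ɒ, u, ɔ/.
Of those, [−high] gives /ɒ, ɔ/.
Within that set, [−low] leaves /ɔ/.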